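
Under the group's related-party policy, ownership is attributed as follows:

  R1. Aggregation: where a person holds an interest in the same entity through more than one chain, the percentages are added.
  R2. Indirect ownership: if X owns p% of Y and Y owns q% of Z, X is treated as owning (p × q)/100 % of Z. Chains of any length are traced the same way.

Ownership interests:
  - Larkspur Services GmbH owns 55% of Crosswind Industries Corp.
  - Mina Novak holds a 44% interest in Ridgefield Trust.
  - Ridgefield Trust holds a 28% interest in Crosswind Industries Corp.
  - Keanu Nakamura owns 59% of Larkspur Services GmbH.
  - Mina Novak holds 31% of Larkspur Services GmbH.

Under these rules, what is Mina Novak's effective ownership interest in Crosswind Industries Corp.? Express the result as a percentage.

Chain via Larkspur Services GmbH (R2): 31% × 55% = 17.05% of Crosswind Industries Corp.
Chain via Ridgefield Trust (R2): 44% × 28% = 12.32% of Crosswind Industries Corp.
Aggregating (R1): 17.05% + 12.32% = 29.37%.

29.37%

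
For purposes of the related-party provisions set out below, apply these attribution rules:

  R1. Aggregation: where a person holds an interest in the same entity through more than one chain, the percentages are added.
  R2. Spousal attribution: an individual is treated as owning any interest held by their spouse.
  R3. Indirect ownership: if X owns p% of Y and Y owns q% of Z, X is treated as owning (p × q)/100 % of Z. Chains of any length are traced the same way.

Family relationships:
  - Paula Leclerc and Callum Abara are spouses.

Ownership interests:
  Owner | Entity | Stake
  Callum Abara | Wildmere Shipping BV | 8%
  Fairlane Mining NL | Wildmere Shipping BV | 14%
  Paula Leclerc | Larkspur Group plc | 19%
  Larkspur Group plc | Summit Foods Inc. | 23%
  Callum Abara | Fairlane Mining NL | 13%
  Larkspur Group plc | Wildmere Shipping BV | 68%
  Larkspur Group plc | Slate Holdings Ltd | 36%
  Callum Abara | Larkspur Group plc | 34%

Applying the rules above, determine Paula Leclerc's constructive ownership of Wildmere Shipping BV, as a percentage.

45.86%

By spousal attribution (R2), Paula Leclerc is treated as also owning Callum Abara's interest in Larkspur Group plc, giving 19% + 34% = 53%.
By spousal attribution (R2), Paula Leclerc is treated as owning Callum Abara's 13% interest in Fairlane Mining NL.
By spousal attribution (R2), Paula Leclerc is treated as owning Callum Abara's 8% interest in Wildmere Shipping BV.
Chain via Larkspur Group plc (R3): 53% × 68% = 36.04% of Wildmere Shipping BV.
Chain via Fairlane Mining NL (R3): 13% × 14% = 1.82% of Wildmere Shipping BV.
Direct interest in Wildmere Shipping BV: 8%.
Aggregating (R1): 36.04% + 1.82% + 8% = 45.86%.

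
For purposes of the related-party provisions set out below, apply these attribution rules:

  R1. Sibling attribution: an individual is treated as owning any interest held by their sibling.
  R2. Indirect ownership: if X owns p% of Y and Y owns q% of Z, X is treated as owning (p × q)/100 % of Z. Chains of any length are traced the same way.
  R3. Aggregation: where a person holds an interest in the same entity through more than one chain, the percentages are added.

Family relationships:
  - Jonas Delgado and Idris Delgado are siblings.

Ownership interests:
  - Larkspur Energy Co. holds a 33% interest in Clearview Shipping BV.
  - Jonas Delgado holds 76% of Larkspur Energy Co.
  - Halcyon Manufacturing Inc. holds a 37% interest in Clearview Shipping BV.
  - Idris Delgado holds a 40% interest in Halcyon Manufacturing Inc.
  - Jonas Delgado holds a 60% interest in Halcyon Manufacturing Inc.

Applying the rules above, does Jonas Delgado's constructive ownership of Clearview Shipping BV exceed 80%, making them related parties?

By sibling attribution (R1), Jonas Delgado is treated as also owning Idris Delgado's interest in Halcyon Manufacturing Inc, giving 60% + 40% = 100%.
Chain via Larkspur Energy Co. (R2): 76% × 33% = 25.08% of Clearview Shipping BV.
Chain via Halcyon Manufacturing Inc. (R2): 100% × 37% = 37% of Clearview Shipping BV.
Aggregating (R3): 25.08% + 37% = 62.08%.
62.08% does not exceed the 80% threshold, so Jonas is not a related party to Clearview Shipping BV.

No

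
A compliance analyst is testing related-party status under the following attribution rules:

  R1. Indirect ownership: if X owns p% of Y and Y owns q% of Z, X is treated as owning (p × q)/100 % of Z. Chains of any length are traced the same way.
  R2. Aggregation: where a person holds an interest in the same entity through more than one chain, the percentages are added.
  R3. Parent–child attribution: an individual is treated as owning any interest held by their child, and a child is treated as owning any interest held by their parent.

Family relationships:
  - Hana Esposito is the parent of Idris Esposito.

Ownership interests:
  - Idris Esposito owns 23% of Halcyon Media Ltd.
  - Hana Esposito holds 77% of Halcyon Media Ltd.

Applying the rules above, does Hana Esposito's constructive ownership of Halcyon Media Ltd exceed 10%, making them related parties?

Yes

By parent–child attribution (R3), Hana Esposito is treated as also owning Idris Esposito's interest in Halcyon Media Ltd, giving 77% + 23% = 100%.
Direct interest in Halcyon Media Ltd: 100%.
100% exceeds the 10% threshold, so Hana is a related party to Halcyon Media Ltd.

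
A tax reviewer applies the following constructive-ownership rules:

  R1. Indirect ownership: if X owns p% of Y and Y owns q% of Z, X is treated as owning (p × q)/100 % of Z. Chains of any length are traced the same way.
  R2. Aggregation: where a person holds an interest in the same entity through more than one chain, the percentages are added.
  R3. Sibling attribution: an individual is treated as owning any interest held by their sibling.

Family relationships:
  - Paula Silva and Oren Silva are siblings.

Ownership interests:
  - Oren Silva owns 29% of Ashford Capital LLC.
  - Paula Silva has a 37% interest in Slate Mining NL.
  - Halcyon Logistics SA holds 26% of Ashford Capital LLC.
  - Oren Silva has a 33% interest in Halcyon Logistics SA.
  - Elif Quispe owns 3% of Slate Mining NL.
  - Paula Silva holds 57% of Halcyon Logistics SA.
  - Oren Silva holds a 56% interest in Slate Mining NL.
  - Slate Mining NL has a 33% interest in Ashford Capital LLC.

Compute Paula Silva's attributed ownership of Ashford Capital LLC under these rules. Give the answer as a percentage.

83.09%

By sibling attribution (R3), Paula Silva is treated as also owning Oren Silva's interest in Halcyon Logistics SA, giving 57% + 33% = 90%.
By sibling attribution (R3), Paula Silva is treated as also owning Oren Silva's interest in Slate Mining NL, giving 37% + 56% = 93%.
By sibling attribution (R3), Paula Silva is treated as owning Oren Silva's 29% interest in Ashford Capital LLC.
Chain via Halcyon Logistics SA (R1): 90% × 26% = 23.4% of Ashford Capital LLC.
Chain via Slate Mining NL (R1): 93% × 33% = 30.69% of Ashford Capital LLC.
Direct interest in Ashford Capital LLC: 29%.
Aggregating (R2): 23.4% + 30.69% + 29% = 83.09%.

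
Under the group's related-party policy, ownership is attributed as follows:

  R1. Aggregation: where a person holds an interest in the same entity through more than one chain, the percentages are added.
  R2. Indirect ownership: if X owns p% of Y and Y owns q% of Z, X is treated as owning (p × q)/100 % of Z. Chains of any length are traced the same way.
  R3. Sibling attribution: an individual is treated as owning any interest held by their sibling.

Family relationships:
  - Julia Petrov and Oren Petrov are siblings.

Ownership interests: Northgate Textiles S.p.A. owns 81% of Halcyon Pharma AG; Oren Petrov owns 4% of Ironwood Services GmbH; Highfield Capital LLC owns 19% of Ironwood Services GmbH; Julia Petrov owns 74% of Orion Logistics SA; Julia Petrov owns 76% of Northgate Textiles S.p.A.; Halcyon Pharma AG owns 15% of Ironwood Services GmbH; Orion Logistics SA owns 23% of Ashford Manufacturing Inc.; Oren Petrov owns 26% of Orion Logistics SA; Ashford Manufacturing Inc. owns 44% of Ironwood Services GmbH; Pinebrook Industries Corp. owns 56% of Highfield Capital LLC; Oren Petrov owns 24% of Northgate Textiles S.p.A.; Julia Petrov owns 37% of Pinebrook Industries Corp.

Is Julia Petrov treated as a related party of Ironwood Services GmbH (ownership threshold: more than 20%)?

Yes

By sibling attribution (R3), Julia Petrov is treated as also owning Oren Petrov's interest in Orion Logistics SA, giving 74% + 26% = 100%.
By sibling attribution (R3), Julia Petrov is treated as also owning Oren Petrov's interest in Northgate Textiles S.p.A, giving 76% + 24% = 100%.
By sibling attribution (R3), Julia Petrov is treated as owning Oren Petrov's 4% interest in Ironwood Services GmbH.
Chain via Pinebrook Industries Corp. → Highfield Capital LLC (R2): 37% × 56% × 19% = 3.9368% of Ironwood Services GmbH.
Chain via Orion Logistics SA → Ashford Manufacturing Inc. (R2): 100% × 23% × 44% = 10.12% of Ironwood Services GmbH.
Chain via Northgate Textiles S.p.A. → Halcyon Pharma AG (R2): 100% × 81% × 15% = 12.15% of Ironwood Services GmbH.
Direct interest in Ironwood Services GmbH: 4%.
Aggregating (R1): 3.9368% + 10.12% + 12.15% + 4% = 30.2068%.
30.2068% exceeds the 20% threshold, so Julia is a related party to Ironwood Services GmbH.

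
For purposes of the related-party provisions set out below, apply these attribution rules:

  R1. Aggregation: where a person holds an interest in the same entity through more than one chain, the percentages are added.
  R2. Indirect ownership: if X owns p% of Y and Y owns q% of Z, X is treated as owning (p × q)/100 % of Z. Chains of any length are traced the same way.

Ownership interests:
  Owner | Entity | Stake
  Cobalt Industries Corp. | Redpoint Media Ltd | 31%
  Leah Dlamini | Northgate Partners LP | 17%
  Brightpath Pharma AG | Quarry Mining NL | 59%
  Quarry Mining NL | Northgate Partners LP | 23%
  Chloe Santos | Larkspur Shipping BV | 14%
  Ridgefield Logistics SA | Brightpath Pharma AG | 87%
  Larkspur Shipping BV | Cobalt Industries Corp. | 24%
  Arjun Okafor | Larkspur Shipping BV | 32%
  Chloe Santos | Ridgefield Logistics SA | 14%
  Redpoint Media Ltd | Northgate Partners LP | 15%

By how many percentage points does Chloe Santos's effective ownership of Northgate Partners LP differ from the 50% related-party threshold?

Chain via Ridgefield Logistics SA → Brightpath Pharma AG → Quarry Mining NL (R2): 14% × 87% × 59% × 23% = 1.652826% of Northgate Partners LP.
Chain via Larkspur Shipping BV → Cobalt Industries Corp. → Redpoint Media Ltd (R2): 14% × 24% × 31% × 15% = 0.15624% of Northgate Partners LP.
Aggregating (R1): 1.652826% + 0.15624% = 1.809066%.
1.809066% falls short of the 50% threshold by 48.190934 percentage points.

48.190934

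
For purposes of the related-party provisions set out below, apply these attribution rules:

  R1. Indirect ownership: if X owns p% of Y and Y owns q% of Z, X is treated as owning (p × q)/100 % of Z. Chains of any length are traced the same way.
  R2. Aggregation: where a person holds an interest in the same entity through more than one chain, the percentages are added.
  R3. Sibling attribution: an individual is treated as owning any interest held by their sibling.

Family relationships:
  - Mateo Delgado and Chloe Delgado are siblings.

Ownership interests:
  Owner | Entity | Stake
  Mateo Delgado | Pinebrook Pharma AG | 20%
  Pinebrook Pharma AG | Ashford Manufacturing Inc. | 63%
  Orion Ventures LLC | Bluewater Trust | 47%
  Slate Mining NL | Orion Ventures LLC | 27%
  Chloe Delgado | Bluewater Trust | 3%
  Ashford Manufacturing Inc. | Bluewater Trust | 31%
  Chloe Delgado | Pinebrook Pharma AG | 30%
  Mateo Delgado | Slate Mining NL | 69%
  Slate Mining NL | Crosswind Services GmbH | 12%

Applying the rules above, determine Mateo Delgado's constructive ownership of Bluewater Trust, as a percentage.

By sibling attribution (R3), Mateo Delgado is treated as also owning Chloe Delgado's interest in Pinebrook Pharma AG, giving 20% + 30% = 50%.
By sibling attribution (R3), Mateo Delgado is treated as owning Chloe Delgado's 3% interest in Bluewater Trust.
Chain via Slate Mining NL → Orion Ventures LLC (R1): 69% × 27% × 47% = 8.7561% of Bluewater Trust.
Chain via Pinebrook Pharma AG → Ashford Manufacturing Inc. (R1): 50% × 63% × 31% = 9.765% of Bluewater Trust.
Direct interest in Bluewater Trust: 3%.
Aggregating (R2): 8.7561% + 9.765% + 3% = 21.5211%.

21.5211%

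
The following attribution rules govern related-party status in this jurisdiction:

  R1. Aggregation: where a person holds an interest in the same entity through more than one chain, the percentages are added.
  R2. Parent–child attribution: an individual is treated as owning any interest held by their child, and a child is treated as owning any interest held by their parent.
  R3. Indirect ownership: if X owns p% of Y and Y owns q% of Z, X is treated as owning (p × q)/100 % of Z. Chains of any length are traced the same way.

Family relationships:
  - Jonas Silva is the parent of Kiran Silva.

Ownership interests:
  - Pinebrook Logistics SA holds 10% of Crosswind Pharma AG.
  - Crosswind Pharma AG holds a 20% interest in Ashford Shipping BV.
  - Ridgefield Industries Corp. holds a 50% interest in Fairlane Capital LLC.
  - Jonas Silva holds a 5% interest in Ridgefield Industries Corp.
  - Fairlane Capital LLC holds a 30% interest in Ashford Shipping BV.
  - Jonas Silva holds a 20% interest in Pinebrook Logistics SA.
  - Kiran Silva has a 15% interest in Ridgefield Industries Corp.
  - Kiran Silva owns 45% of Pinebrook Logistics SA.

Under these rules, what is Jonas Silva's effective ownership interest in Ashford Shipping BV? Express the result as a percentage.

By parent–child attribution (R2), Jonas Silva is treated as also owning Kiran Silva's interest in Ridgefield Industries Corp, giving 5% + 15% = 20%.
By parent–child attribution (R2), Jonas Silva is treated as also owning Kiran Silva's interest in Pinebrook Logistics SA, giving 20% + 45% = 65%.
Chain via Ridgefield Industries Corp. → Fairlane Capital LLC (R3): 20% × 50% × 30% = 3% of Ashford Shipping BV.
Chain via Pinebrook Logistics SA → Crosswind Pharma AG (R3): 65% × 10% × 20% = 1.3% of Ashford Shipping BV.
Aggregating (R1): 3% + 1.3% = 4.3%.

4.3%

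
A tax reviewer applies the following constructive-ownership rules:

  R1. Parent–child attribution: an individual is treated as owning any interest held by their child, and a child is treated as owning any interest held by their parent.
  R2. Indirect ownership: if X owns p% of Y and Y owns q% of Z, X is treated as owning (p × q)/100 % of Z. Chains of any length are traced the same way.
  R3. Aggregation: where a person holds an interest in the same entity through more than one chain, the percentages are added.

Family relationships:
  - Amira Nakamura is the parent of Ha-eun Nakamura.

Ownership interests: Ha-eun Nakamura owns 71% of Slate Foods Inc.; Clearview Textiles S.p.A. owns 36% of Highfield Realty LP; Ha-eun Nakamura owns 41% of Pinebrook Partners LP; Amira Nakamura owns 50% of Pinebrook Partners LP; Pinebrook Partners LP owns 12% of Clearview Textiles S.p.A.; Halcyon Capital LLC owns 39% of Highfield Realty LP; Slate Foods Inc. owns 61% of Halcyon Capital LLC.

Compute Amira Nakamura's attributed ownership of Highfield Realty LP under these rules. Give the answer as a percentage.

20.8221%

By parent–child attribution (R1), Amira Nakamura is treated as also owning Ha-eun Nakamura's interest in Pinebrook Partners LP, giving 50% + 41% = 91%.
By parent–child attribution (R1), Amira Nakamura is treated as owning Ha-eun Nakamura's 71% interest in Slate Foods Inc.
Chain via Pinebrook Partners LP → Clearview Textiles S.p.A. (R2): 91% × 12% × 36% = 3.9312% of Highfield Realty LP.
Chain via Slate Foods Inc. → Halcyon Capital LLC (R2): 71% × 61% × 39% = 16.8909% of Highfield Realty LP.
Aggregating (R3): 3.9312% + 16.8909% = 20.8221%.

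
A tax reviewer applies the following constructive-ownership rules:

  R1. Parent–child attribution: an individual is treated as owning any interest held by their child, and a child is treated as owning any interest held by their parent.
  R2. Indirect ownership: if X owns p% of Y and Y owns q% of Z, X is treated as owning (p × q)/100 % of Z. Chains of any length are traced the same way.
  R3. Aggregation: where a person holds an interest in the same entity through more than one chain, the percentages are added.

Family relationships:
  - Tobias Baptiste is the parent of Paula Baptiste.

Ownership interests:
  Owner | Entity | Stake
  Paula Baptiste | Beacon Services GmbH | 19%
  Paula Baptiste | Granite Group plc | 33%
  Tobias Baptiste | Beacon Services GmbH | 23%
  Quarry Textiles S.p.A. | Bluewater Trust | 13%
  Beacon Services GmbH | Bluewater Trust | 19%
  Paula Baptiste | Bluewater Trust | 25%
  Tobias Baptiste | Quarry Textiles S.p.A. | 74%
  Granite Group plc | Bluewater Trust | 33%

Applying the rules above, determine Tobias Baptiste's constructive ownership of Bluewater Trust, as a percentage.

53.49%

By parent–child attribution (R1), Tobias Baptiste is treated as also owning Paula Baptiste's interest in Beacon Services GmbH, giving 23% + 19% = 42%.
By parent–child attribution (R1), Tobias Baptiste is treated as owning Paula Baptiste's 33% interest in Granite Group plc.
By parent–child attribution (R1), Tobias Baptiste is treated as owning Paula Baptiste's 25% interest in Bluewater Trust.
Chain via Beacon Services GmbH (R2): 42% × 19% = 7.98% of Bluewater Trust.
Chain via Quarry Textiles S.p.A. (R2): 74% × 13% = 9.62% of Bluewater Trust.
Chain via Granite Group plc (R2): 33% × 33% = 10.89% of Bluewater Trust.
Direct interest in Bluewater Trust: 25%.
Aggregating (R3): 7.98% + 9.62% + 10.89% + 25% = 53.49%.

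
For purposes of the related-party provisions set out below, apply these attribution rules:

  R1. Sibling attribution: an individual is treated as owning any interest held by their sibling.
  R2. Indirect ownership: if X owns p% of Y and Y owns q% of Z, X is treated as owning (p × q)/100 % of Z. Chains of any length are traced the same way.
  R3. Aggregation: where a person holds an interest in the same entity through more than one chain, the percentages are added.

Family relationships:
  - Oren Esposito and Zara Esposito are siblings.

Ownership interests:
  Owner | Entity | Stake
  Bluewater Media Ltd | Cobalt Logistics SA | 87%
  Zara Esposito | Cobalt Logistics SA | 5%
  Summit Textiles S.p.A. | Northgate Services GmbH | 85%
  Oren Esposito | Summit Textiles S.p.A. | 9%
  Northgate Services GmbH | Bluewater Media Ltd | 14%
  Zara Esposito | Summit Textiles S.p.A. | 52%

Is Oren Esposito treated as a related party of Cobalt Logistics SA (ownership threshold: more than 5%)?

Yes

By sibling attribution (R1), Oren Esposito is treated as also owning Zara Esposito's interest in Summit Textiles S.p.A, giving 9% + 52% = 61%.
By sibling attribution (R1), Oren Esposito is treated as owning Zara Esposito's 5% interest in Cobalt Logistics SA.
Chain via Summit Textiles S.p.A. → Northgate Services GmbH → Bluewater Media Ltd (R2): 61% × 85% × 14% × 87% = 6.31533% of Cobalt Logistics SA.
Direct interest in Cobalt Logistics SA: 5%.
Aggregating (R3): 6.31533% + 5% = 11.31533%.
11.31533% exceeds the 5% threshold, so Oren is a related party to Cobalt Logistics SA.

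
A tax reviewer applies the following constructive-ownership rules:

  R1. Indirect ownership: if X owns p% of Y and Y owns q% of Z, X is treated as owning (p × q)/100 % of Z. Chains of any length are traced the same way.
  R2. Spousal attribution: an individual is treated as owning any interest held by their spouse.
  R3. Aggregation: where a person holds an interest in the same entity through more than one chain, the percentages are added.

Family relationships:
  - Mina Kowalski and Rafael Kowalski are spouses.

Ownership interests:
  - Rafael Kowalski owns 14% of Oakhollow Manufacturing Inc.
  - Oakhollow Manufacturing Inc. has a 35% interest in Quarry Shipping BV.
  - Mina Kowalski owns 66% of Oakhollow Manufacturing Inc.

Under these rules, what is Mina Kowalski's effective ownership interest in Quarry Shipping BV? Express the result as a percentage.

28%

By spousal attribution (R2), Mina Kowalski is treated as also owning Rafael Kowalski's interest in Oakhollow Manufacturing Inc, giving 66% + 14% = 80%.
Chain via Oakhollow Manufacturing Inc. (R1): 80% × 35% = 28% of Quarry Shipping BV.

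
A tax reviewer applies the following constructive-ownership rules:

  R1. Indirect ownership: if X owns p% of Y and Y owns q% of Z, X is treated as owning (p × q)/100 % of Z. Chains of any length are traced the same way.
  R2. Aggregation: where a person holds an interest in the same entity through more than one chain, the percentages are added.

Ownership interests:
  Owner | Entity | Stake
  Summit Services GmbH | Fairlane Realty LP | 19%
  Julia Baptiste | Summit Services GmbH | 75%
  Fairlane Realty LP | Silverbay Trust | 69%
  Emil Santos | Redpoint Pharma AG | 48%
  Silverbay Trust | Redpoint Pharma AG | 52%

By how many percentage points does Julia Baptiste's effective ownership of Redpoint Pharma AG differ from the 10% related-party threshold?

Chain via Summit Services GmbH → Fairlane Realty LP → Silverbay Trust (R1): 75% × 19% × 69% × 52% = 5.1129% of Redpoint Pharma AG.
5.1129% falls short of the 10% threshold by 4.8871 percentage points.

4.8871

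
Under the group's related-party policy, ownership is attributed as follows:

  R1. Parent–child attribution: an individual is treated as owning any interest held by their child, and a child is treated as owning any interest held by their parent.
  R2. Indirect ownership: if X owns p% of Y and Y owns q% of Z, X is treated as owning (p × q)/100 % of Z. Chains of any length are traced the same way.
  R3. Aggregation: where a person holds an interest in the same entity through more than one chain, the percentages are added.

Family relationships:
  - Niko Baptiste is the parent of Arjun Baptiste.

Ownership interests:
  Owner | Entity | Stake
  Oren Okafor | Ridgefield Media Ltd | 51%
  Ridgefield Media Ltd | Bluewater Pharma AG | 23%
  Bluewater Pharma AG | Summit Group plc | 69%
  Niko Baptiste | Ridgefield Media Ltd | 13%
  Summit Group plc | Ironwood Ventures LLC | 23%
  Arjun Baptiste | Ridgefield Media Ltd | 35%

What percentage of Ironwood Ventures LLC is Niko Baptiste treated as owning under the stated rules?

By parent–child attribution (R1), Niko Baptiste is treated as also owning Arjun Baptiste's interest in Ridgefield Media Ltd, giving 13% + 35% = 48%.
Chain via Ridgefield Media Ltd → Bluewater Pharma AG → Summit Group plc (R2): 48% × 23% × 69% × 23% = 1.752048% of Ironwood Ventures LLC.

1.752048%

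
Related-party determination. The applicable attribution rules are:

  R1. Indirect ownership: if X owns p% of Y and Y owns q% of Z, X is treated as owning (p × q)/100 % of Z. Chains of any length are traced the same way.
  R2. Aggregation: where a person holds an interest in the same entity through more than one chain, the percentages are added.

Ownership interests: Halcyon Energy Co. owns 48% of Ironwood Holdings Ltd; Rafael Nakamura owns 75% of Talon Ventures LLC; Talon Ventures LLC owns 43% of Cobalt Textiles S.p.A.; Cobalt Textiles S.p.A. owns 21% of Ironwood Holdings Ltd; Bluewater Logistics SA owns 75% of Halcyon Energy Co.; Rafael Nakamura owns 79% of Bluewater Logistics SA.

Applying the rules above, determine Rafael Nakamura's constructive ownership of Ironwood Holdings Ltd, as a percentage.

35.2125%

Chain via Bluewater Logistics SA → Halcyon Energy Co. (R1): 79% × 75% × 48% = 28.44% of Ironwood Holdings Ltd.
Chain via Talon Ventures LLC → Cobalt Textiles S.p.A. (R1): 75% × 43% × 21% = 6.7725% of Ironwood Holdings Ltd.
Aggregating (R2): 28.44% + 6.7725% = 35.2125%.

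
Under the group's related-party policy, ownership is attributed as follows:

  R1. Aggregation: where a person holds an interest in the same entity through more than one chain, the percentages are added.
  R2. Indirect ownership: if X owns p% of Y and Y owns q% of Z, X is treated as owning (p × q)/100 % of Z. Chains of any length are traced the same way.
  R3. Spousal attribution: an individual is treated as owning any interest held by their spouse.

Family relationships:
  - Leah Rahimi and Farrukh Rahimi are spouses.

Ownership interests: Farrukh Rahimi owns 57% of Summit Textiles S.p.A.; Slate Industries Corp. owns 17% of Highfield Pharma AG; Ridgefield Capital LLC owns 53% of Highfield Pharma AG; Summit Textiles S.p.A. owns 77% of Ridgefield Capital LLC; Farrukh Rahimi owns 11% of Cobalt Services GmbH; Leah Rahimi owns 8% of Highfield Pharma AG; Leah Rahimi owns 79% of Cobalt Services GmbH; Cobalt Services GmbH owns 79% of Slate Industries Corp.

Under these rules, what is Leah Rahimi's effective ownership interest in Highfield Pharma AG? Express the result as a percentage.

43.3487%

By spousal attribution (R3), Leah Rahimi is treated as also owning Farrukh Rahimi's interest in Cobalt Services GmbH, giving 79% + 11% = 90%.
By spousal attribution (R3), Leah Rahimi is treated as owning Farrukh Rahimi's 57% interest in Summit Textiles S.p.A.
Chain via Cobalt Services GmbH → Slate Industries Corp. (R2): 90% × 79% × 17% = 12.087% of Highfield Pharma AG.
Direct interest in Highfield Pharma AG: 8%.
Chain via Summit Textiles S.p.A. → Ridgefield Capital LLC (R2): 57% × 77% × 53% = 23.2617% of Highfield Pharma AG.
Aggregating (R1): 12.087% + 8% + 23.2617% = 43.3487%.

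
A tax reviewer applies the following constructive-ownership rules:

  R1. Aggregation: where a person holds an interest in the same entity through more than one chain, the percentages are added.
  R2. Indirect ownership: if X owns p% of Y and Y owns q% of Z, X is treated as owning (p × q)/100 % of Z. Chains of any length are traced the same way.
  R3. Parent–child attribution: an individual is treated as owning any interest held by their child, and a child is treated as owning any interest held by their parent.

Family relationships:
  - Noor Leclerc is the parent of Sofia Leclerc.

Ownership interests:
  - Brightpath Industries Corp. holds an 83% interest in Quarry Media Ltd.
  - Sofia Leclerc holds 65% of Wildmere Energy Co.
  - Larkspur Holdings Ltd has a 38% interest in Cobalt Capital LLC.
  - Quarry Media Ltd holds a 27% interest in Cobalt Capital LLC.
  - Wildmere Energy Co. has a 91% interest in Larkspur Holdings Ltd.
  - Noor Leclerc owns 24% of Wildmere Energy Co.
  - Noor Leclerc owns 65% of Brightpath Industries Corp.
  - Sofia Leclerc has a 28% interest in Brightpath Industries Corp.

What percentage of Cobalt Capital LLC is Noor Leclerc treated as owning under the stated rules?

51.6175%

By parent–child attribution (R3), Noor Leclerc is treated as also owning Sofia Leclerc's interest in Wildmere Energy Co, giving 24% + 65% = 89%.
By parent–child attribution (R3), Noor Leclerc is treated as also owning Sofia Leclerc's interest in Brightpath Industries Corp, giving 65% + 28% = 93%.
Chain via Wildmere Energy Co. → Larkspur Holdings Ltd (R2): 89% × 91% × 38% = 30.7762% of Cobalt Capital LLC.
Chain via Brightpath Industries Corp. → Quarry Media Ltd (R2): 93% × 83% × 27% = 20.8413% of Cobalt Capital LLC.
Aggregating (R1): 30.7762% + 20.8413% = 51.6175%.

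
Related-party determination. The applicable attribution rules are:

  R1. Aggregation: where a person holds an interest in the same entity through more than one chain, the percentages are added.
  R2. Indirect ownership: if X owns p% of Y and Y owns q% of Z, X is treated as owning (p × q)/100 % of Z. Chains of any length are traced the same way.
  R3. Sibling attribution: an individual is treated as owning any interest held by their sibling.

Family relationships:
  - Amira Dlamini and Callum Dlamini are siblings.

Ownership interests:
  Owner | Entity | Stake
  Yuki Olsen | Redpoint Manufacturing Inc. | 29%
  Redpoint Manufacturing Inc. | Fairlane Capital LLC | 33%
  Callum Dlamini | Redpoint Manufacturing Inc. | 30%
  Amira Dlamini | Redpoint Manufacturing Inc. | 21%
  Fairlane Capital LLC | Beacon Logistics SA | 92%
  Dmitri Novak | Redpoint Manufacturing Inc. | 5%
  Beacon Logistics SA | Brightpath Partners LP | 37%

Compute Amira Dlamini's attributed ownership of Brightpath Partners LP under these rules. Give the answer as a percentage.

By sibling attribution (R3), Amira Dlamini is treated as also owning Callum Dlamini's interest in Redpoint Manufacturing Inc, giving 21% + 30% = 51%.
Chain via Redpoint Manufacturing Inc. → Fairlane Capital LLC → Beacon Logistics SA (R2): 51% × 33% × 92% × 37% = 5.728932% of Brightpath Partners LP.

5.728932%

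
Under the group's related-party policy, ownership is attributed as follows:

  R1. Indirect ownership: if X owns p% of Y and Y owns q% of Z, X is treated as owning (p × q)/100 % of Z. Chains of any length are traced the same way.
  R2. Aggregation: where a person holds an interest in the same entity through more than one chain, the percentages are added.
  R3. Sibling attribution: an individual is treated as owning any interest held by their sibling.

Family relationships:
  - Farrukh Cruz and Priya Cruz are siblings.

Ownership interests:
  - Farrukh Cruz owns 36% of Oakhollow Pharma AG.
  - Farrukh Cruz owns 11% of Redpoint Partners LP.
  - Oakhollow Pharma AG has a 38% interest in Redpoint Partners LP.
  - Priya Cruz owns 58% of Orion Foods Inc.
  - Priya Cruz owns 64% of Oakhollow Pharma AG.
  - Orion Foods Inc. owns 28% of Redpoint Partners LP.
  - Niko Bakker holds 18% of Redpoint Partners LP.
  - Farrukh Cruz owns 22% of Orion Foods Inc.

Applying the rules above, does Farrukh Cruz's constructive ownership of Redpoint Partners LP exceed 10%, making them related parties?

By sibling attribution (R3), Farrukh Cruz is treated as also owning Priya Cruz's interest in Orion Foods Inc, giving 22% + 58% = 80%.
By sibling attribution (R3), Farrukh Cruz is treated as also owning Priya Cruz's interest in Oakhollow Pharma AG, giving 36% + 64% = 100%.
Chain via Orion Foods Inc. (R1): 80% × 28% = 22.4% of Redpoint Partners LP.
Chain via Oakhollow Pharma AG (R1): 100% × 38% = 38% of Redpoint Partners LP.
Direct interest in Redpoint Partners LP: 11%.
Aggregating (R2): 22.4% + 38% + 11% = 71.4%.
71.4% exceeds the 10% threshold, so Farrukh is a related party to Redpoint Partners LP.

Yes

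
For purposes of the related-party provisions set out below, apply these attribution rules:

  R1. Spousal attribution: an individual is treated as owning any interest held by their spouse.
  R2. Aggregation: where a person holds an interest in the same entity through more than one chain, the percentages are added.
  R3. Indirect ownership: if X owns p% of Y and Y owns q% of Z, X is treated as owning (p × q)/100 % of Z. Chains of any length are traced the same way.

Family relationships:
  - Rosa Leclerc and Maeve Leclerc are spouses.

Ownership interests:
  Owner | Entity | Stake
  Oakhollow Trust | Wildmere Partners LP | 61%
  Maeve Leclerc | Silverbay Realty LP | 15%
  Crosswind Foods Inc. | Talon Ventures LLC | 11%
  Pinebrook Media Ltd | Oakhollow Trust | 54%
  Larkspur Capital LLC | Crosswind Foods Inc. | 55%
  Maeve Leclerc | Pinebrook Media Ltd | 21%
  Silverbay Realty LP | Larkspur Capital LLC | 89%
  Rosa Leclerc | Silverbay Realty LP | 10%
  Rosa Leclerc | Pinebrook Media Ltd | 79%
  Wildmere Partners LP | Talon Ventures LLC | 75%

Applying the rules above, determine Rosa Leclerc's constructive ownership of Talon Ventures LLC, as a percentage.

26.051125%

By spousal attribution (R1), Rosa Leclerc is treated as also owning Maeve Leclerc's interest in Silverbay Realty LP, giving 10% + 15% = 25%.
By spousal attribution (R1), Rosa Leclerc is treated as also owning Maeve Leclerc's interest in Pinebrook Media Ltd, giving 79% + 21% = 100%.
Chain via Silverbay Realty LP → Larkspur Capital LLC → Crosswind Foods Inc. (R3): 25% × 89% × 55% × 11% = 1.346125% of Talon Ventures LLC.
Chain via Pinebrook Media Ltd → Oakhollow Trust → Wildmere Partners LP (R3): 100% × 54% × 61% × 75% = 24.705% of Talon Ventures LLC.
Aggregating (R2): 1.346125% + 24.705% = 26.051125%.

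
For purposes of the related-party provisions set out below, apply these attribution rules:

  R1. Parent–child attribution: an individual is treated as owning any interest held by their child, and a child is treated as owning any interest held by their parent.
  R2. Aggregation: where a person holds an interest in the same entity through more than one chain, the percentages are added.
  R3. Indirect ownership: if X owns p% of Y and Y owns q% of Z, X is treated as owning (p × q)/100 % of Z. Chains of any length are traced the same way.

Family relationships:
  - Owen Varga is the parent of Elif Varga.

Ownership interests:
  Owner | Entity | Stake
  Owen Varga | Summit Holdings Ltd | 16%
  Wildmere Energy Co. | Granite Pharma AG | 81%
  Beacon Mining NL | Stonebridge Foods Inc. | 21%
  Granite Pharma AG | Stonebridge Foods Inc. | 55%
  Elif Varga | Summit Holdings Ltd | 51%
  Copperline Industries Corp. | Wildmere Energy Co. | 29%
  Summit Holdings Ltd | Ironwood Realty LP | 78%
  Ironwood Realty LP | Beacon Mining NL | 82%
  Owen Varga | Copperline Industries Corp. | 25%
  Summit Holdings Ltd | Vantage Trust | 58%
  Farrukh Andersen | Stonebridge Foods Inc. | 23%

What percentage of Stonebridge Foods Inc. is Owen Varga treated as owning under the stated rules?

By parent–child attribution (R1), Owen Varga is treated as also owning Elif Varga's interest in Summit Holdings Ltd, giving 16% + 51% = 67%.
Chain via Summit Holdings Ltd → Ironwood Realty LP → Beacon Mining NL (R3): 67% × 78% × 82% × 21% = 8.999172% of Stonebridge Foods Inc.
Chain via Copperline Industries Corp. → Wildmere Energy Co. → Granite Pharma AG (R3): 25% × 29% × 81% × 55% = 3.229875% of Stonebridge Foods Inc.
Aggregating (R2): 8.999172% + 3.229875% = 12.229047%.

12.229047%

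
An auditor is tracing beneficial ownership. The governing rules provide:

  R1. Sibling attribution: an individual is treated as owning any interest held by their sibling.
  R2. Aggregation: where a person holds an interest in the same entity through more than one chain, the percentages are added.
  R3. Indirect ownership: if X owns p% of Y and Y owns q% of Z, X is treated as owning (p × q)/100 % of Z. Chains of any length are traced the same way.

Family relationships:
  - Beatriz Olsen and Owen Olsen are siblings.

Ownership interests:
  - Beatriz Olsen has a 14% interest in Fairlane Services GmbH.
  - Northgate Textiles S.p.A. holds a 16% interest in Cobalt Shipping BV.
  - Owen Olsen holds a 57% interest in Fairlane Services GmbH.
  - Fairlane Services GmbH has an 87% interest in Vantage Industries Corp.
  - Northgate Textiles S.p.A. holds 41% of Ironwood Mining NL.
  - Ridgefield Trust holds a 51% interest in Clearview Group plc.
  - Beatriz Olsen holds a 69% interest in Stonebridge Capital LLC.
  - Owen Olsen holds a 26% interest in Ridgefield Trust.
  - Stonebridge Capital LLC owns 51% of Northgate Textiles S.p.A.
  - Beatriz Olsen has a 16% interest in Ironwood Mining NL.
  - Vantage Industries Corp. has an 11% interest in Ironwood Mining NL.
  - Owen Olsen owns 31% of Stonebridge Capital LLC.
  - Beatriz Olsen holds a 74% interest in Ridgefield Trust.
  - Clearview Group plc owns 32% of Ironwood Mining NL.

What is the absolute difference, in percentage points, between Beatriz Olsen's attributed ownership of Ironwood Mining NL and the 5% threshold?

By sibling attribution (R1), Beatriz Olsen is treated as also owning Owen Olsen's interest in Ridgefield Trust, giving 74% + 26% = 100%.
By sibling attribution (R1), Beatriz Olsen is treated as also owning Owen Olsen's interest in Stonebridge Capital LLC, giving 69% + 31% = 100%.
By sibling attribution (R1), Beatriz Olsen is treated as also owning Owen Olsen's interest in Fairlane Services GmbH, giving 14% + 57% = 71%.
Chain via Ridgefield Trust → Clearview Group plc (R3): 100% × 51% × 32% = 16.32% of Ironwood Mining NL.
Chain via Stonebridge Capital LLC → Northgate Textiles S.p.A. (R3): 100% × 51% × 41% = 20.91% of Ironwood Mining NL.
Chain via Fairlane Services GmbH → Vantage Industries Corp. (R3): 71% × 87% × 11% = 6.7947% of Ironwood Mining NL.
Direct interest in Ironwood Mining NL: 16%.
Aggregating (R2): 16.32% + 20.91% + 6.7947% + 16% = 60.0247%.
60.0247% exceeds the 5% threshold by 55.0247 percentage points.

55.0247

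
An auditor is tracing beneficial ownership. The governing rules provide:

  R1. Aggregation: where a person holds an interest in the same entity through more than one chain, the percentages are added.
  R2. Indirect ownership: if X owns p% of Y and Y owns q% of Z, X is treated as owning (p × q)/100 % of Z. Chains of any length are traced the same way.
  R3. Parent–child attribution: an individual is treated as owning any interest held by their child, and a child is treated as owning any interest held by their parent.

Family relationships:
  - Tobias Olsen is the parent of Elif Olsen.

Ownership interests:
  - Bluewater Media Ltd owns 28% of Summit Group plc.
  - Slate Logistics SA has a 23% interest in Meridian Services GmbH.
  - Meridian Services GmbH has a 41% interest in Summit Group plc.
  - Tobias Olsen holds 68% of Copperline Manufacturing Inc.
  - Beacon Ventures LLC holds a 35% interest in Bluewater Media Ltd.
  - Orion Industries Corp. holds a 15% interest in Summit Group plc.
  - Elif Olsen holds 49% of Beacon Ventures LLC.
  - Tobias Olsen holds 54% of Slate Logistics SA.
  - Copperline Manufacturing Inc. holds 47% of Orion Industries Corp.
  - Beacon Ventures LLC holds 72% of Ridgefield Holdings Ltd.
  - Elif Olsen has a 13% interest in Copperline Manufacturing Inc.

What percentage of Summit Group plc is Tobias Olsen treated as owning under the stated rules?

15.6047%

By parent–child attribution (R3), Tobias Olsen is treated as also owning Elif Olsen's interest in Copperline Manufacturing Inc, giving 68% + 13% = 81%.
By parent–child attribution (R3), Tobias Olsen is treated as owning Elif Olsen's 49% interest in Beacon Ventures LLC.
Chain via Copperline Manufacturing Inc. → Orion Industries Corp. (R2): 81% × 47% × 15% = 5.7105% of Summit Group plc.
Chain via Slate Logistics SA → Meridian Services GmbH (R2): 54% × 23% × 41% = 5.0922% of Summit Group plc.
Chain via Beacon Ventures LLC → Bluewater Media Ltd (R2): 49% × 35% × 28% = 4.802% of Summit Group plc.
Aggregating (R1): 5.7105% + 5.0922% + 4.802% = 15.6047%.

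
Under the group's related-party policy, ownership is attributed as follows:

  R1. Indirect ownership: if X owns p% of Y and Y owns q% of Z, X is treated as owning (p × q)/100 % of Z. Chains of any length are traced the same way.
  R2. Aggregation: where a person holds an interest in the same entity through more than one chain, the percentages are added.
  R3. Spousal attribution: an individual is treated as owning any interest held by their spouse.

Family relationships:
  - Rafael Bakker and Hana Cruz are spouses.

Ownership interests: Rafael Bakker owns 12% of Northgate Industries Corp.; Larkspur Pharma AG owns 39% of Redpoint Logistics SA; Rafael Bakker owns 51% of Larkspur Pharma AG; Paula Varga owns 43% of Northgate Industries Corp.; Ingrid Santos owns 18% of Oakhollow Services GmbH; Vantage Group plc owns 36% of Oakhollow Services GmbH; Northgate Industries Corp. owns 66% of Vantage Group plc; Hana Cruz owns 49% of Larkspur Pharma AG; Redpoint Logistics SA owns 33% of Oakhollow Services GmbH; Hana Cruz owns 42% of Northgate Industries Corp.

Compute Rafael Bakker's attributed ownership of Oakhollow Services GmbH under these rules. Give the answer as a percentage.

25.7004%

By spousal attribution (R3), Rafael Bakker is treated as also owning Hana Cruz's interest in Larkspur Pharma AG, giving 51% + 49% = 100%.
By spousal attribution (R3), Rafael Bakker is treated as also owning Hana Cruz's interest in Northgate Industries Corp, giving 12% + 42% = 54%.
Chain via Larkspur Pharma AG → Redpoint Logistics SA (R1): 100% × 39% × 33% = 12.87% of Oakhollow Services GmbH.
Chain via Northgate Industries Corp. → Vantage Group plc (R1): 54% × 66% × 36% = 12.8304% of Oakhollow Services GmbH.
Aggregating (R2): 12.87% + 12.8304% = 25.7004%.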